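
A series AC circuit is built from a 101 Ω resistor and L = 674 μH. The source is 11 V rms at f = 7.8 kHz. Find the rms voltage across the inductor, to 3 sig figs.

3.42 V

ω = 2πf = 49010 rad/s
X_L = ωL = 33.0 Ω
Z = 101 + j33.0 Ω
|Z| = √(101² + 33.0²) = 106 Ω
I = V/|Z| = 104 mA
V_L = I·|Z_L| = 0.104 × 33.0 = 3.42 V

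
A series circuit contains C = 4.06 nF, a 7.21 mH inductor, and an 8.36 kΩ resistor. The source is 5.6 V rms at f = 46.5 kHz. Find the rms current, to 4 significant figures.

ω = 2πf = 292200 rad/s
X_L = ωL = 2107 Ω
X_C = 1/(ωC) = 843.0 Ω
Net reactance X = X_L − X_C = 1264 Ω
Z = 8360 + j1264 Ω
|Z| = √(8360² + 1264²) = 8455 Ω
I = V/|Z| = 5.6/8455 = 662.3 μA

662.3 μA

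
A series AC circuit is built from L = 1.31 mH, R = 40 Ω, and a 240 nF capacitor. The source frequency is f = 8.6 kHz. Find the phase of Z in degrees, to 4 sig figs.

ω = 2πf = 54040 rad/s
X_L = ωL = 70.79 Ω
X_C = 1/(ωC) = 77.11 Ω
Net reactance X = X_L − X_C = -6.324 Ω
Z = 40.00 − j6.324 Ω
|Z| = √(40.00² + 6.324²) = 40.50 Ω
∠Z = arctan(-6.324/40.00) = -8.984°

-8.984°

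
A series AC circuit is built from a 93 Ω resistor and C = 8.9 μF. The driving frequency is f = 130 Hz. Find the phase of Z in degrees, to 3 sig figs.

-55.9°

ω = 2πf = 816.8 rad/s
X_C = 1/(ωC) = 138 Ω
Z = 93.0 − j138 Ω
|Z| = √(93.0² + 138²) = 166 Ω
∠Z = arctan(-138/93.0) = -55.9°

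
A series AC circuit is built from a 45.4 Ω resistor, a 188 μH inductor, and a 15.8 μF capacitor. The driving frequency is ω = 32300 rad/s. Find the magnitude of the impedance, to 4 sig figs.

45.59 Ω

X_L = ωL = 6.072 Ω
X_C = 1/(ωC) = 1.959 Ω
Net reactance X = X_L − X_C = 4.113 Ω
Z = 45.40 + j4.113 Ω
|Z| = √(45.40² + 4.113²) = 45.59 Ω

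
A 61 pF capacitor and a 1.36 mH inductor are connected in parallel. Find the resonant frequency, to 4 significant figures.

552.6 kHz

ω₀ = 1/√(LC) = 1/√(0.00136 × 6.1e-11) = 3.472e+06 rad/s
f₀ = ω₀/(2π) = 552.6 kHz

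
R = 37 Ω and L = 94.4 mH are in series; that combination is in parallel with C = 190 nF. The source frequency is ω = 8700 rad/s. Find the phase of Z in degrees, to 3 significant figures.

X_L = ωL = 821 Ω
X_C = 1/(ωC) = 605 Ω
Branch 1 (R+jX_L): Z₁ = 37.0 + j821 Ω, |Z₁| = 822 Ω
Branch 2 (−jX_C): Z₂ = −j605 Ω
Parallel: Z = Z₁Z₂/(Z₁+Z₂), |Z| = 2270 Ω, ∠Z = -82.9°

-82.9°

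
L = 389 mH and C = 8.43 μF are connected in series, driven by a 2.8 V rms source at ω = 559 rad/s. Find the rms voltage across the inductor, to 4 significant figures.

116.1 V

X_L = ωL = 217.5 Ω
X_C = 1/(ωC) = 212.2 Ω
Net reactance X = X_L − X_C = 5.244 Ω
Z = j5.244 Ω
|Z| = √(0² + 5.244²) = 5.244 Ω
I = V/|Z| = 534.0 mA
V_L = I·|Z_L| = 0.5340 × 217.5 = 116.1 V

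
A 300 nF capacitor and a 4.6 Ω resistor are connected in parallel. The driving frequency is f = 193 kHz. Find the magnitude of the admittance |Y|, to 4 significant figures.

ω = 2πf = 1.213e+06 rad/s
X_C = 1/(ωC) = 2.749 Ω
Parallel: admittances add. Y = 1/R + jωC
Y = (0.2174 + j0.3638) S
|Y| = 0.4238 S → |Z| = 1/|Y| = 2.360 Ω, ∠Z = −∠Y = -59.14°

423.8 mS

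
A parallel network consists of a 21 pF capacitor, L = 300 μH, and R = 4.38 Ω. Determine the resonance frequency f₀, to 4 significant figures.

ω₀ = 1/√(LC) = 1/√(0.0003 × 2.1e-11) = 1.26e+07 rad/s
f₀ = ω₀/(2π) = 2.005 MHz

2.005 MHz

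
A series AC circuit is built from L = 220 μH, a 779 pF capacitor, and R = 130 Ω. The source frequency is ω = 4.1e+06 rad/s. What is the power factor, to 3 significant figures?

X_L = ωL = 902 Ω
X_C = 1/(ωC) = 313 Ω
Net reactance X = X_L − X_C = 589 Ω
Z = 130 + j589 Ω
|Z| = √(130² + 589²) = 603 Ω
∠Z = arctan(589/130) = 77.6°
cos φ = cos(77.6°) = 0.216

0.216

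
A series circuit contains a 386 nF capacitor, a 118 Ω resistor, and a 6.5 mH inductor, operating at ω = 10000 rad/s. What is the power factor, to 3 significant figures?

X_L = ωL = 65.0 Ω
X_C = 1/(ωC) = 259 Ω
Net reactance X = X_L − X_C = -194 Ω
Z = 118 − j194 Ω
|Z| = √(118² + 194²) = 227 Ω
∠Z = arctan(-194/118) = -58.7°
cos φ = cos(-58.7°) = 0.520

0.520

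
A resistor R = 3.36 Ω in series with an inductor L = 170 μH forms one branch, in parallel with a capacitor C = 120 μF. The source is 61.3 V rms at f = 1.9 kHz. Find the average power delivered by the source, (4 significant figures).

ω = 2πf = 11940 rad/s
X_L = ωL = 2.029 Ω
X_C = 1/(ωC) = 0.6980 Ω
Branch 1 (R+jX_L): Z₁ = 3.360 + j2.029 Ω, |Z₁| = 3.925 Ω
Branch 2 (−jX_C): Z₂ = −j0.6980 Ω
Parallel: Z = Z₁Z₂/(Z₁+Z₂), |Z| = 0.7581 Ω, ∠Z = -80.48°
I = V/|Z| = 80.85 A
P = VI cos φ = 61.3 × 80.85 × cos(-80.48°) = 819.4 W

819.4 W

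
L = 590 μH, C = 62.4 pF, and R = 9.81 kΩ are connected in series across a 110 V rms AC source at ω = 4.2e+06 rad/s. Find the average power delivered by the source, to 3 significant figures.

1.21 W

X_L = ωL = 2480 Ω
X_C = 1/(ωC) = 3820 Ω
Net reactance X = X_L − X_C = -1340 Ω
Z = 9810 − j1340 Ω
|Z| = √(9810² + 1340²) = 9900 Ω
∠Z = arctan(-1340/9810) = -7.76°
I = V/|Z| = 11.1 mA
P = VI cos φ = 110 × 0.0111 × cos(-7.76°) = 1.21 W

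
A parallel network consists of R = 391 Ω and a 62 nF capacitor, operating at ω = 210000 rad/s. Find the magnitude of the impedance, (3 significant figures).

X_C = 1/(ωC) = 76.8 Ω
Parallel: admittances add. Y = 1/R + jωC
Y = (0.00256 + j0.0130) S
|Y| = 0.0133 S → |Z| = 1/|Y| = 75.4 Ω, ∠Z = −∠Y = -78.9°

75.4 Ω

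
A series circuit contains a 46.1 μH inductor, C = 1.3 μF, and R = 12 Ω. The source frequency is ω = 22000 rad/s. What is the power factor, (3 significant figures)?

0.333

X_L = ωL = 1.01 Ω
X_C = 1/(ωC) = 35.0 Ω
Net reactance X = X_L − X_C = -34.0 Ω
Z = 12.0 − j34.0 Ω
|Z| = √(12.0² + 34.0²) = 36.0 Ω
∠Z = arctan(-34.0/12.0) = -70.5°
cos φ = cos(-70.5°) = 0.333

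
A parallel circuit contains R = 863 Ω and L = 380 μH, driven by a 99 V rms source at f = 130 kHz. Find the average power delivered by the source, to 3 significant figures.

11.4 W

ω = 2πf = 816800 rad/s
X_L = ωL = 310 Ω
Parallel: admittances add. Y = 1/R + 1/(jωL)
Y = (0.00116 − j0.00322) S
|Y| = 0.00342 S → |Z| = 1/|Y| = 292 Ω, ∠Z = −∠Y = 70.2°
I = V/|Z| = 339 mA
P = VI cos φ = 99 × 0.339 × cos(70.2°) = 11.4 W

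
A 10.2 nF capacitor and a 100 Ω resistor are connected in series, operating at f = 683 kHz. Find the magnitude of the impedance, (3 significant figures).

ω = 2πf = 4.291e+06 rad/s
X_C = 1/(ωC) = 22.8 Ω
Z = 100 − j22.8 Ω
|Z| = √(100² + 22.8²) = 103 Ω

103 Ω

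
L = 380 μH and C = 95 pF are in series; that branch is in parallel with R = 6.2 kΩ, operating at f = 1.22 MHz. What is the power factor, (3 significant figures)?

0.241

ω = 2πf = 7.665e+06 rad/s
X_L = ωL = 2910 Ω
X_C = 1/(ωC) = 1370 Ω
Branch 1: Z₁ = R = 6200 Ω
Branch 2 (series LC): Z₂ = j(X_L − X_C) = j1540 Ω
Parallel: Z = Z₁Z₂/(Z₁+Z₂), |Z| = 1490 Ω, ∠Z = 76.1°
cos φ = cos(76.1°) = 0.241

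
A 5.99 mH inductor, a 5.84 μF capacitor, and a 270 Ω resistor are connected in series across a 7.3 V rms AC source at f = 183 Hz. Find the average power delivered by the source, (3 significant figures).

155 mW

ω = 2πf = 1150 rad/s
X_L = ωL = 6.89 Ω
X_C = 1/(ωC) = 149 Ω
Net reactance X = X_L − X_C = -142 Ω
Z = 270 − j142 Ω
|Z| = √(270² + 142²) = 305 Ω
∠Z = arctan(-142/270) = -27.7°
I = V/|Z| = 23.9 mA
P = VI cos φ = 7.3 × 0.0239 × cos(-27.7°) = 155 mW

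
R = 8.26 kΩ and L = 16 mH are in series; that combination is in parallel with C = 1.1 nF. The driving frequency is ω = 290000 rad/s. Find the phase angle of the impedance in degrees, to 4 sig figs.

-71.00°

X_L = ωL = 4640 Ω
X_C = 1/(ωC) = 3135 Ω
Branch 1 (R+jX_L): Z₁ = 8260 + j4640 Ω, |Z₁| = 9474 Ω
Branch 2 (−jX_C): Z₂ = −j3135 Ω
Parallel: Z = Z₁Z₂/(Z₁+Z₂), |Z| = 3537 Ω, ∠Z = -71.00°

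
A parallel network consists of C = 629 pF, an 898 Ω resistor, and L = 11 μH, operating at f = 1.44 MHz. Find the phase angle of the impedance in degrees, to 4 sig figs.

75.66°

ω = 2πf = 9.048e+06 rad/s
X_L = ωL = 99.53 Ω
X_C = 1/(ωC) = 175.7 Ω
Parallel: admittances add. Y = 1/R + 1/(jωL) + jωC
Y = (0.001114 − j0.004357) S
|Y| = 0.004497 S → |Z| = 1/|Y| = 222.4 Ω, ∠Z = −∠Y = 75.66°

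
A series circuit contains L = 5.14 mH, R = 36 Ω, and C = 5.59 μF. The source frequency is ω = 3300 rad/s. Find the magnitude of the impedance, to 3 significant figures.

51.8 Ω

X_L = ωL = 17.0 Ω
X_C = 1/(ωC) = 54.2 Ω
Net reactance X = X_L − X_C = -37.2 Ω
Z = 36.0 − j37.2 Ω
|Z| = √(36.0² + 37.2²) = 51.8 Ω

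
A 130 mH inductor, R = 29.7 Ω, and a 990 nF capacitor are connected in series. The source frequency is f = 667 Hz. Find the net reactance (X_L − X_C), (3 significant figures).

ω = 2πf = 4191 rad/s
X_L = ωL = 545 Ω
X_C = 1/(ωC) = 241 Ω
X = 545 − 241 = 304 Ω

304 Ω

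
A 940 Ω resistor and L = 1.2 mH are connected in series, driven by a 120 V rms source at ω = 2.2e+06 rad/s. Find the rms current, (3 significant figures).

42.8 mA

X_L = ωL = 2640 Ω
Z = 940 + j2640 Ω
|Z| = √(940² + 2640²) = 2800 Ω
I = V/|Z| = 120/2800 = 42.8 mA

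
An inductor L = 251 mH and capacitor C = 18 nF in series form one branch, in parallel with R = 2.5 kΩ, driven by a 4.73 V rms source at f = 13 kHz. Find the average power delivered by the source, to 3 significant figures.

ω = 2πf = 81680 rad/s
X_L = ωL = 20500 Ω
X_C = 1/(ωC) = 680 Ω
Branch 1: Z₁ = R = 2500 Ω
Branch 2 (series LC): Z₂ = j(X_L − X_C) = j19800 Ω
Parallel: Z = Z₁Z₂/(Z₁+Z₂), |Z| = 2480 Ω, ∠Z = 7.19°
I = V/|Z| = 1.91 mA
P = VI cos φ = 4.73 × 0.00191 × cos(7.19°) = 8.95 mW

8.95 mW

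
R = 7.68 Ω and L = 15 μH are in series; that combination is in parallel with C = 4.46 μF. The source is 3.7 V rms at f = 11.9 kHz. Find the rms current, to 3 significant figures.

1.26 A

ω = 2πf = 74770 rad/s
X_L = ωL = 1.12 Ω
X_C = 1/(ωC) = 3.00 Ω
Branch 1 (R+jX_L): Z₁ = 7.68 + j1.12 Ω, |Z₁| = 7.76 Ω
Branch 2 (−jX_C): Z₂ = −j3.00 Ω
Parallel: Z = Z₁Z₂/(Z₁+Z₂), |Z| = 2.94 Ω, ∠Z = -68.0°
I = V/|Z| = 3.7/2.94 = 1.26 A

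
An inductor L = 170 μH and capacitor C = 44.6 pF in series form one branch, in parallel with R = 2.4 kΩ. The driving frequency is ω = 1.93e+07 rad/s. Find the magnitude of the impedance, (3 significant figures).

1590 Ω

X_L = ωL = 3280 Ω
X_C = 1/(ωC) = 1160 Ω
Branch 1: Z₁ = R = 2400 Ω
Branch 2 (series LC): Z₂ = j(X_L − X_C) = j2120 Ω
Parallel: Z = Z₁Z₂/(Z₁+Z₂), |Z| = 1590 Ω, ∠Z = 48.6°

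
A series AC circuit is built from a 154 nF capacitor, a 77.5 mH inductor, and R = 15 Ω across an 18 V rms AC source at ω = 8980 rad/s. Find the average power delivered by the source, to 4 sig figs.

5.049 W

X_L = ωL = 696.0 Ω
X_C = 1/(ωC) = 723.1 Ω
Net reactance X = X_L − X_C = -27.16 Ω
Z = 15.00 − j27.16 Ω
|Z| = √(15.00² + 27.16²) = 31.02 Ω
∠Z = arctan(-27.16/15.00) = -61.09°
I = V/|Z| = 580.2 mA
P = VI cos φ = 18 × 0.5802 × cos(-61.09°) = 5.049 W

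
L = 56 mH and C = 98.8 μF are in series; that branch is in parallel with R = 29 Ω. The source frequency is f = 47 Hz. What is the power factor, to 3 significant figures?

0.522

ω = 2πf = 295.3 rad/s
X_L = ωL = 16.5 Ω
X_C = 1/(ωC) = 34.3 Ω
Branch 1: Z₁ = R = 29.0 Ω
Branch 2 (series LC): Z₂ = j(X_L − X_C) = −j17.7 Ω
Parallel: Z = Z₁Z₂/(Z₁+Z₂), |Z| = 15.1 Ω, ∠Z = -58.5°
cos φ = cos(-58.5°) = 0.522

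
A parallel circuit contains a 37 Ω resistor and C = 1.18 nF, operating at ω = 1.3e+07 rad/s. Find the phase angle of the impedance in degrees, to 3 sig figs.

X_C = 1/(ωC) = 65.2 Ω
Parallel: admittances add. Y = 1/R + jωC
Y = (0.0270 + j0.0153) S
|Y| = 0.0311 S → |Z| = 1/|Y| = 32.2 Ω, ∠Z = −∠Y = -29.6°

-29.6°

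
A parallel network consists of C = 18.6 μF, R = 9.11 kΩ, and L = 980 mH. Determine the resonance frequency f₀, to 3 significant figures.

37.3 Hz

ω₀ = 1/√(LC) = 1/√(0.98 × 1.86e-05) = 234.2 rad/s
f₀ = ω₀/(2π) = 37.3 Hz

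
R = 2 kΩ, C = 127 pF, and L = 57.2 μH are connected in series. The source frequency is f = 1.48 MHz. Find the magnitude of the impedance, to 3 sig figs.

2020 Ω

ω = 2πf = 9.299e+06 rad/s
X_L = ωL = 532 Ω
X_C = 1/(ωC) = 847 Ω
Net reactance X = X_L − X_C = -315 Ω
Z = 2000 − j315 Ω
|Z| = √(2000² + 315²) = 2020 Ω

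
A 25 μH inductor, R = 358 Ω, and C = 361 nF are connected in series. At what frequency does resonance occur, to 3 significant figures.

53.0 kHz

ω₀ = 1/√(LC) = 1/√(2.5e-05 × 3.61e-07) = 332900 rad/s
f₀ = ω₀/(2π) = 53.0 kHz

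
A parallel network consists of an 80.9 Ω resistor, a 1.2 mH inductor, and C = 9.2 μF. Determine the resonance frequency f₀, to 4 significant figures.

1.515 kHz

ω₀ = 1/√(LC) = 1/√(0.0012 × 9.2e-06) = 9517 rad/s
f₀ = ω₀/(2π) = 1.515 kHz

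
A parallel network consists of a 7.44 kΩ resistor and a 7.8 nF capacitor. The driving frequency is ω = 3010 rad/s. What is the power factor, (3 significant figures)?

X_C = 1/(ωC) = 42600 Ω
Parallel: admittances add. Y = 1/R + jωC
Y = (0.000134 + j2.35e-05) S
|Y| = 0.000136 S → |Z| = 1/|Y| = 7330 Ω, ∠Z = −∠Y = -9.91°
cos φ = cos(-9.91°) = 0.985

0.985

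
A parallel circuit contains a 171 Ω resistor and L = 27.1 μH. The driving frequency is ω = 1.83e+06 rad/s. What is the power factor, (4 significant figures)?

X_L = ωL = 49.59 Ω
Parallel: admittances add. Y = 1/R + 1/(jωL)
Y = (0.005848 − j0.02016) S
|Y| = 0.02100 S → |Z| = 1/|Y| = 47.63 Ω, ∠Z = −∠Y = 73.83°
cos φ = cos(73.83°) = 0.2785

0.2785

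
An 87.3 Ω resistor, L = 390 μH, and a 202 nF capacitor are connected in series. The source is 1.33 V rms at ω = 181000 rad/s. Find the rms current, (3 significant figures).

X_L = ωL = 70.6 Ω
X_C = 1/(ωC) = 27.4 Ω
Net reactance X = X_L − X_C = 43.2 Ω
Z = 87.3 + j43.2 Ω
|Z| = √(87.3² + 43.2²) = 97.4 Ω
I = V/|Z| = 1.33/97.4 = 13.7 mA

13.7 mA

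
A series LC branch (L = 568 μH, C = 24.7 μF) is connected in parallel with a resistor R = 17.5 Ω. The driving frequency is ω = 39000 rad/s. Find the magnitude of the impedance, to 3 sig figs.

13.5 Ω

X_L = ωL = 22.2 Ω
X_C = 1/(ωC) = 1.04 Ω
Branch 1: Z₁ = R = 17.5 Ω
Branch 2 (series LC): Z₂ = j(X_L − X_C) = j21.1 Ω
Parallel: Z = Z₁Z₂/(Z₁+Z₂), |Z| = 13.5 Ω, ∠Z = 39.7°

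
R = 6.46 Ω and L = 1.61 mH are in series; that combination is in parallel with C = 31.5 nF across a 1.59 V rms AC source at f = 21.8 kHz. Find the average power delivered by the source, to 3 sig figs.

336 μW

ω = 2πf = 137000 rad/s
X_L = ωL = 221 Ω
X_C = 1/(ωC) = 232 Ω
Branch 1 (R+jX_L): Z₁ = 6.46 + j221 Ω, |Z₁| = 221 Ω
Branch 2 (−jX_C): Z₂ = −j232 Ω
Parallel: Z = Z₁Z₂/(Z₁+Z₂), |Z| = 3940 Ω, ∠Z = 58.4°
I = V/|Z| = 403 μA
P = VI cos φ = 1.59 × 0.000403 × cos(58.4°) = 336 μW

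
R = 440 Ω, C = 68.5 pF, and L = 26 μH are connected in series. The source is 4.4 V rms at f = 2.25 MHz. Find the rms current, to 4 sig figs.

5.518 mA

ω = 2πf = 1.414e+07 rad/s
X_L = ωL = 367.6 Ω
X_C = 1/(ωC) = 1033 Ω
Net reactance X = X_L − X_C = -665.1 Ω
Z = 440.0 − j665.1 Ω
|Z| = √(440.0² + 665.1²) = 797.4 Ω
I = V/|Z| = 4.4/797.4 = 5.518 mA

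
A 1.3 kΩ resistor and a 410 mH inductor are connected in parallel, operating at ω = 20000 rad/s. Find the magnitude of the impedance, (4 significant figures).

X_L = ωL = 8200 Ω
Parallel: admittances add. Y = 1/R + 1/(jωL)
Y = (0.0007692 − j0.0001220) S
|Y| = 0.0007788 S → |Z| = 1/|Y| = 1284 Ω, ∠Z = −∠Y = 9.009°

1284 Ω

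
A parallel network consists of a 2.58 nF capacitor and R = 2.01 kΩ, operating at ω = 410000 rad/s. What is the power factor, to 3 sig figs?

X_C = 1/(ωC) = 945 Ω
Parallel: admittances add. Y = 1/R + jωC
Y = (0.000498 + j0.00106) S
|Y| = 0.00117 S → |Z| = 1/|Y| = 855 Ω, ∠Z = −∠Y = -64.8°
cos φ = cos(-64.8°) = 0.426

0.426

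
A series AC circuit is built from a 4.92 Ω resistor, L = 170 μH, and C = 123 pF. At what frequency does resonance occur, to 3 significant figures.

1.10 MHz

ω₀ = 1/√(LC) = 1/√(0.00017 × 1.23e-10) = 6.915e+06 rad/s
f₀ = ω₀/(2π) = 1.10 MHz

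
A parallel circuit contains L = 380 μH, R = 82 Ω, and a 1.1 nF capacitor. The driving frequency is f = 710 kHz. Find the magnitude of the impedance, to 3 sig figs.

77.3 Ω

ω = 2πf = 4.461e+06 rad/s
X_L = ωL = 1700 Ω
X_C = 1/(ωC) = 204 Ω
Parallel: admittances add. Y = 1/R + 1/(jωL) + jωC
Y = (0.0122 + j0.00432) S
|Y| = 0.0129 S → |Z| = 1/|Y| = 77.3 Ω, ∠Z = −∠Y = -19.5°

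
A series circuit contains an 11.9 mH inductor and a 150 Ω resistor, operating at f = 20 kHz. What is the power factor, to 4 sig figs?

ω = 2πf = 125700 rad/s
X_L = ωL = 1495 Ω
Z = 150.0 + j1495 Ω
|Z| = √(150.0² + 1495²) = 1503 Ω
∠Z = arctan(1495/150.0) = 84.27°
cos φ = cos(84.27°) = 0.09981

0.09981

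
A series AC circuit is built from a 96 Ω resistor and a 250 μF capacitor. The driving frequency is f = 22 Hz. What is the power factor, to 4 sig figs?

ω = 2πf = 138.2 rad/s
X_C = 1/(ωC) = 28.94 Ω
Z = 96.00 − j28.94 Ω
|Z| = √(96.00² + 28.94²) = 100.3 Ω
∠Z = arctan(-28.94/96.00) = -16.77°
cos φ = cos(-16.77°) = 0.9574

0.9574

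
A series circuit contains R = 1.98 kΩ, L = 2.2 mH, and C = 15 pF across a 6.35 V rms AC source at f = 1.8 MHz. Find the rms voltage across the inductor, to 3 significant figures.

8.28 V

ω = 2πf = 1.131e+07 rad/s
X_L = ωL = 24900 Ω
X_C = 1/(ωC) = 5890 Ω
Net reactance X = X_L − X_C = 19000 Ω
Z = 1980 + j19000 Ω
|Z| = √(1980² + 19000²) = 19100 Ω
I = V/|Z| = 333 μA
V_L = I·|Z_L| = 0.000333 × 24900 = 8.28 V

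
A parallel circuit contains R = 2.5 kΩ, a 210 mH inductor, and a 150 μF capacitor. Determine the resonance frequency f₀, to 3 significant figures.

28.4 Hz

ω₀ = 1/√(LC) = 1/√(0.21 × 0.00015) = 178.2 rad/s
f₀ = ω₀/(2π) = 28.4 Hz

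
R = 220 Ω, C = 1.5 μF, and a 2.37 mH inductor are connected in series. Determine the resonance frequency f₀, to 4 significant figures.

ω₀ = 1/√(LC) = 1/√(0.00237 × 1.5e-06) = 16770 rad/s
f₀ = ω₀/(2π) = 2.669 kHz

2.669 kHz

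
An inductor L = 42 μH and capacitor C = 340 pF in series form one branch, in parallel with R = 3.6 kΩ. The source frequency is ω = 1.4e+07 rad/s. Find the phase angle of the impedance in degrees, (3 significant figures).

84.0°

X_L = ωL = 588 Ω
X_C = 1/(ωC) = 210 Ω
Branch 1: Z₁ = R = 3600 Ω
Branch 2 (series LC): Z₂ = j(X_L − X_C) = j378 Ω
Parallel: Z = Z₁Z₂/(Z₁+Z₂), |Z| = 376 Ω, ∠Z = 84.0°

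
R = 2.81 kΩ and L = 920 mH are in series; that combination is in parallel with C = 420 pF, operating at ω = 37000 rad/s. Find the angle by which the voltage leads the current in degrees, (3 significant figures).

X_L = ωL = 34000 Ω
X_C = 1/(ωC) = 64400 Ω
Branch 1 (R+jX_L): Z₁ = 2810 + j34000 Ω, |Z₁| = 34200 Ω
Branch 2 (−jX_C): Z₂ = −j64400 Ω
Parallel: Z = Z₁Z₂/(Z₁+Z₂), |Z| = 72200 Ω, ∠Z = 80.0°

80.0°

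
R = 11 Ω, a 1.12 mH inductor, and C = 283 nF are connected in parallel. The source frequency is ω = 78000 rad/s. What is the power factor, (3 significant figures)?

X_L = ωL = 87.4 Ω
X_C = 1/(ωC) = 45.3 Ω
Parallel: admittances add. Y = 1/R + 1/(jωL) + jωC
Y = (0.0909 + j0.0106) S
|Y| = 0.0915 S → |Z| = 1/|Y| = 10.9 Ω, ∠Z = −∠Y = -6.67°
cos φ = cos(-6.67°) = 0.993

0.993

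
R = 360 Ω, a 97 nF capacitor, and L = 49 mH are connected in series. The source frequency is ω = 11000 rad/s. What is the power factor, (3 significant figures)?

0.671

X_L = ωL = 539 Ω
X_C = 1/(ωC) = 937 Ω
Net reactance X = X_L − X_C = -398 Ω
Z = 360 − j398 Ω
|Z| = √(360² + 398²) = 537 Ω
∠Z = arctan(-398/360) = -47.9°
cos φ = cos(-47.9°) = 0.671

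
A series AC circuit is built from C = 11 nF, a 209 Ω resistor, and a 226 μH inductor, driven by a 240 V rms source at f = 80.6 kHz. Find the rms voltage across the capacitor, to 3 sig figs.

ω = 2πf = 506400 rad/s
X_L = ωL = 114 Ω
X_C = 1/(ωC) = 180 Ω
Net reactance X = X_L − X_C = -65.1 Ω
Z = 209 − j65.1 Ω
|Z| = √(209² + 65.1²) = 219 Ω
I = V/|Z| = 1.10 A
V_C = I·|Z_C| = 1.10 × 180 = 197 V

197 V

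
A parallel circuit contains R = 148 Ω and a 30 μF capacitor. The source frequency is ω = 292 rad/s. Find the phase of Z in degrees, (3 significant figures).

X_C = 1/(ωC) = 114 Ω
Parallel: admittances add. Y = 1/R + jωC
Y = (0.00676 + j0.00876) S
|Y| = 0.0111 S → |Z| = 1/|Y| = 90.4 Ω, ∠Z = −∠Y = -52.4°

-52.4°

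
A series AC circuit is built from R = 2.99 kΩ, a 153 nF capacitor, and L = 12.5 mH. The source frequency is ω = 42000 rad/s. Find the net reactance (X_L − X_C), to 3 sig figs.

X_L = ωL = 525 Ω
X_C = 1/(ωC) = 156 Ω
X = 525 − 156 = 369 Ω

369 Ω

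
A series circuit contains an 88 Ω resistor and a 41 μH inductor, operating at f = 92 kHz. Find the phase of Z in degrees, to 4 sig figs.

15.07°

ω = 2πf = 578100 rad/s
X_L = ωL = 23.70 Ω
Z = 88.00 + j23.70 Ω
|Z| = √(88.00² + 23.70²) = 91.14 Ω
∠Z = arctan(23.70/88.00) = 15.07°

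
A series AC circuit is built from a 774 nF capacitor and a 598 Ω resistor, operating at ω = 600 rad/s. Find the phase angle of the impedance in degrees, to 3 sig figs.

X_C = 1/(ωC) = 2150 Ω
Z = 598 − j2150 Ω
|Z| = √(598² + 2150²) = 2230 Ω
∠Z = arctan(-2150/598) = -74.5°

-74.5°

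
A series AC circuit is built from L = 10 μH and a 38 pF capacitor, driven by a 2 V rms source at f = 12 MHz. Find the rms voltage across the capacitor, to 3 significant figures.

ω = 2πf = 7.54e+07 rad/s
X_L = ωL = 754 Ω
X_C = 1/(ωC) = 349 Ω
Net reactance X = X_L − X_C = 405 Ω
Z = j405 Ω
|Z| = √(0² + 405²) = 405 Ω
I = V/|Z| = 4.94 mA
V_C = I·|Z_C| = 0.00494 × 349 = 1.72 V

1.72 V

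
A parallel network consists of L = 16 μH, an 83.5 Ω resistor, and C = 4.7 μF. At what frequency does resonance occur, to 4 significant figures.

18.35 kHz

ω₀ = 1/√(LC) = 1/√(1.6e-05 × 4.7e-06) = 115300 rad/s
f₀ = ω₀/(2π) = 18.35 kHz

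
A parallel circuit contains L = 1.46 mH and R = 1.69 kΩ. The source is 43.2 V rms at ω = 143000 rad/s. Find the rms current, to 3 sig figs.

208 mA

X_L = ωL = 209 Ω
Parallel: admittances add. Y = 1/R + 1/(jωL)
Y = (0.000592 − j0.00479) S
|Y| = 0.00483 S → |Z| = 1/|Y| = 207 Ω, ∠Z = −∠Y = 83.0°
I = V/|Z| = 43.2/207 = 208 mA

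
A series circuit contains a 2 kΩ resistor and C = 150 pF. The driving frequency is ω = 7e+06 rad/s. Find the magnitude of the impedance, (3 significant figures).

2220 Ω

X_C = 1/(ωC) = 952 Ω
Z = 2000 − j952 Ω
|Z| = √(2000² + 952²) = 2220 Ω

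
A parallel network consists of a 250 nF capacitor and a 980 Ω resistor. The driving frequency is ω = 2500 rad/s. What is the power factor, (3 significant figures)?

0.853

X_C = 1/(ωC) = 1600 Ω
Parallel: admittances add. Y = 1/R + jωC
Y = (0.00102 + j0.000625) S
|Y| = 0.00120 S → |Z| = 1/|Y| = 836 Ω, ∠Z = −∠Y = -31.5°
cos φ = cos(-31.5°) = 0.853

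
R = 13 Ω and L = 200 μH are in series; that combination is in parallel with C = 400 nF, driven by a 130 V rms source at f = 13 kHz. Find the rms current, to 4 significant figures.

3.927 A

ω = 2πf = 81680 rad/s
X_L = ωL = 16.34 Ω
X_C = 1/(ωC) = 30.61 Ω
Branch 1 (R+jX_L): Z₁ = 13.00 + j16.34 Ω, |Z₁| = 20.88 Ω
Branch 2 (−jX_C): Z₂ = −j30.61 Ω
Parallel: Z = Z₁Z₂/(Z₁+Z₂), |Z| = 33.10 Ω, ∠Z = 9.155°
I = V/|Z| = 130/33.10 = 3.927 A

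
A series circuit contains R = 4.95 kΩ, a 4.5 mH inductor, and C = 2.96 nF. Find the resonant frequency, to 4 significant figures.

43.61 kHz

ω₀ = 1/√(LC) = 1/√(0.0045 × 2.96e-09) = 274000 rad/s
f₀ = ω₀/(2π) = 43.61 kHz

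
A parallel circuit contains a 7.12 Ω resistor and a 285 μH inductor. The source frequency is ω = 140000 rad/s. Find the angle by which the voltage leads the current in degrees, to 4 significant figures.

X_L = ωL = 39.90 Ω
Parallel: admittances add. Y = 1/R + 1/(jωL)
Y = (0.1404 − j0.02506) S
|Y| = 0.1427 S → |Z| = 1/|Y| = 7.009 Ω, ∠Z = −∠Y = 10.12°

10.12°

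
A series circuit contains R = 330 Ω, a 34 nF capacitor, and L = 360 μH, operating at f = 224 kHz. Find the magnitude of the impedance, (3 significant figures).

ω = 2πf = 1.407e+06 rad/s
X_L = ωL = 507 Ω
X_C = 1/(ωC) = 20.9 Ω
Net reactance X = X_L − X_C = 486 Ω
Z = 330 + j486 Ω
|Z| = √(330² + 486²) = 587 Ω

587 Ω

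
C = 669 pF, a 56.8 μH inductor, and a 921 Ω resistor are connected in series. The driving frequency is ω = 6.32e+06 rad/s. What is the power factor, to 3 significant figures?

X_L = ωL = 359 Ω
X_C = 1/(ωC) = 237 Ω
Net reactance X = X_L − X_C = 122 Ω
Z = 921 + j122 Ω
|Z| = √(921² + 122²) = 929 Ω
∠Z = arctan(122/921) = 7.57°
cos φ = cos(7.57°) = 0.991

0.991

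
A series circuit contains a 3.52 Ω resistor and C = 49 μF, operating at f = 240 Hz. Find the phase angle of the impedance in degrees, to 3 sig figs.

-75.4°

ω = 2πf = 1508 rad/s
X_C = 1/(ωC) = 13.5 Ω
Z = 3.52 − j13.5 Ω
|Z| = √(3.52² + 13.5²) = 14.0 Ω
∠Z = arctan(-13.5/3.52) = -75.4°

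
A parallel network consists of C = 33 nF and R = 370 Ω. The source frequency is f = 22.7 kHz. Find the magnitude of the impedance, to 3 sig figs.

ω = 2πf = 142600 rad/s
X_C = 1/(ωC) = 212 Ω
Parallel: admittances add. Y = 1/R + jωC
Y = (0.00270 + j0.00471) S
|Y| = 0.00543 S → |Z| = 1/|Y| = 184 Ω, ∠Z = −∠Y = -60.1°

184 Ω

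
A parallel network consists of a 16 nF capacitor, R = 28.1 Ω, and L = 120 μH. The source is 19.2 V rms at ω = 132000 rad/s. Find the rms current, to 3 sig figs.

1.36 A

X_L = ωL = 15.8 Ω
X_C = 1/(ωC) = 473 Ω
Parallel: admittances add. Y = 1/R + 1/(jωL) + jωC
Y = (0.0356 − j0.0610) S
|Y| = 0.0706 S → |Z| = 1/|Y| = 14.2 Ω, ∠Z = −∠Y = 59.7°
I = V/|Z| = 19.2/14.2 = 1.36 A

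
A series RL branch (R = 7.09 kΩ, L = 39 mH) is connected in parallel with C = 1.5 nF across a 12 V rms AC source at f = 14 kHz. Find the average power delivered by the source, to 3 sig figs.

ω = 2πf = 87960 rad/s
X_L = ωL = 3430 Ω
X_C = 1/(ωC) = 7580 Ω
Branch 1 (R+jX_L): Z₁ = 7090 + j3430 Ω, |Z₁| = 7880 Ω
Branch 2 (−jX_C): Z₂ = −j7580 Ω
Parallel: Z = Z₁Z₂/(Z₁+Z₂), |Z| = 7270 Ω, ∠Z = -33.8°
I = V/|Z| = 1.65 mA
P = VI cos φ = 12 × 0.00165 × cos(-33.8°) = 16.5 mW

16.5 mW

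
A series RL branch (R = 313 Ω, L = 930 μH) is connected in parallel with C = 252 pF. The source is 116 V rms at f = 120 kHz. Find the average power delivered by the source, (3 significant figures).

7.14 W

ω = 2πf = 754000 rad/s
X_L = ωL = 701 Ω
X_C = 1/(ωC) = 5260 Ω
Branch 1 (R+jX_L): Z₁ = 313 + j701 Ω, |Z₁| = 768 Ω
Branch 2 (−jX_C): Z₂ = −j5260 Ω
Parallel: Z = Z₁Z₂/(Z₁+Z₂), |Z| = 884 Ω, ∠Z = 62.0°
I = V/|Z| = 131 mA
P = VI cos φ = 116 × 0.131 × cos(62.0°) = 7.14 W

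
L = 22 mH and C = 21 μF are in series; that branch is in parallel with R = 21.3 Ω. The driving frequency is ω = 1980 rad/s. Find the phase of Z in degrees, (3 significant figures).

47.5°

X_L = ωL = 43.6 Ω
X_C = 1/(ωC) = 24.1 Ω
Branch 1: Z₁ = R = 21.3 Ω
Branch 2 (series LC): Z₂ = j(X_L − X_C) = j19.5 Ω
Parallel: Z = Z₁Z₂/(Z₁+Z₂), |Z| = 14.4 Ω, ∠Z = 47.5°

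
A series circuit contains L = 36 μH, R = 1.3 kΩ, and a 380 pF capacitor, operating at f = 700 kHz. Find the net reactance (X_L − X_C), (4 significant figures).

-440.0 Ω

ω = 2πf = 4.398e+06 rad/s
X_L = ωL = 158.3 Ω
X_C = 1/(ωC) = 598.3 Ω
X = 158.3 − 598.3 = -440.0 Ω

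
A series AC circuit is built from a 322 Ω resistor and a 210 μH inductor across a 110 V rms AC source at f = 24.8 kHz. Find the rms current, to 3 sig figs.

ω = 2πf = 155800 rad/s
X_L = ωL = 32.7 Ω
Z = 322 + j32.7 Ω
|Z| = √(322² + 32.7²) = 324 Ω
I = V/|Z| = 110/324 = 340 mA

340 mA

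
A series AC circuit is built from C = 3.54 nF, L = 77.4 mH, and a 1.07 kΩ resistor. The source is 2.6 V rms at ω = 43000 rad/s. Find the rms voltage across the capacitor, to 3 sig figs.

X_L = ωL = 3330 Ω
X_C = 1/(ωC) = 6570 Ω
Net reactance X = X_L − X_C = -3240 Ω
Z = 1070 − j3240 Ω
|Z| = √(1070² + 3240²) = 3410 Ω
I = V/|Z| = 762 μA
V_C = I·|Z_C| = 0.000762 × 6570 = 5.00 V

5.00 V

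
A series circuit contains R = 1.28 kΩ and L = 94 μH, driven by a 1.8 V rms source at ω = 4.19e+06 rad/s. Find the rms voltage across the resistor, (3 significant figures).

X_L = ωL = 394 Ω
Z = 1280 + j394 Ω
|Z| = √(1280² + 394²) = 1340 Ω
I = V/|Z| = 1.34 mA
V_R = I·|Z_R| = 0.00134 × 1280 = 1.72 V

1.72 V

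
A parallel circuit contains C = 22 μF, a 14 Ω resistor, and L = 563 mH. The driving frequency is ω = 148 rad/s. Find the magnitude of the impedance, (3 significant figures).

13.9 Ω

X_L = ωL = 83.3 Ω
X_C = 1/(ωC) = 307 Ω
Parallel: admittances add. Y = 1/R + 1/(jωL) + jωC
Y = (0.0714 − j0.00875) S
|Y| = 0.0720 S → |Z| = 1/|Y| = 13.9 Ω, ∠Z = −∠Y = 6.98°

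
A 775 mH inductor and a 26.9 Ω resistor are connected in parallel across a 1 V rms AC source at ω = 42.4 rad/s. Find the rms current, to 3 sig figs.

X_L = ωL = 32.9 Ω
Parallel: admittances add. Y = 1/R + 1/(jωL)
Y = (0.0372 − j0.0304) S
|Y| = 0.0480 S → |Z| = 1/|Y| = 20.8 Ω, ∠Z = −∠Y = 39.3°
I = V/|Z| = 1/20.8 = 48.0 mA

48.0 mA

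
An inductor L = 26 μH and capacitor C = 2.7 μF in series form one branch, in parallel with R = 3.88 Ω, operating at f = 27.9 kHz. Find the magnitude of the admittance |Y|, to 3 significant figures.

ω = 2πf = 175300 rad/s
X_L = ωL = 4.56 Ω
X_C = 1/(ωC) = 2.11 Ω
Branch 1: Z₁ = R = 3.88 Ω
Branch 2 (series LC): Z₂ = j(X_L − X_C) = j2.45 Ω
Parallel: Z = Z₁Z₂/(Z₁+Z₂), |Z| = 2.07 Ω, ∠Z = 57.8°
|Y| = 1/|Z| = 483 mS

483 mS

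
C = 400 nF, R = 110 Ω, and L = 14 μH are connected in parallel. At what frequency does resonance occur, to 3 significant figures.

67.3 kHz

ω₀ = 1/√(LC) = 1/√(1.4e-05 × 4e-07) = 422600 rad/s
f₀ = ω₀/(2π) = 67.3 kHz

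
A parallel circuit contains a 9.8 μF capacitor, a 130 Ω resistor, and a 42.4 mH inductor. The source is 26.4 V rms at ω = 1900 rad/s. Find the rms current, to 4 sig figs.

260.9 mA

X_L = ωL = 80.56 Ω
X_C = 1/(ωC) = 53.71 Ω
Parallel: admittances add. Y = 1/R + 1/(jωL) + jωC
Y = (0.007692 + j0.006207) S
|Y| = 0.009884 S → |Z| = 1/|Y| = 101.2 Ω, ∠Z = −∠Y = -38.90°
I = V/|Z| = 26.4/101.2 = 260.9 mA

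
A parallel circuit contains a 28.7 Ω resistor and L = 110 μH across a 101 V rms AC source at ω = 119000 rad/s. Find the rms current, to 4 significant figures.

8.480 A

X_L = ωL = 13.09 Ω
Parallel: admittances add. Y = 1/R + 1/(jωL)
Y = (0.03484 − j0.07639) S
|Y| = 0.08397 S → |Z| = 1/|Y| = 11.91 Ω, ∠Z = −∠Y = 65.48°
I = V/|Z| = 101/11.91 = 8.480 A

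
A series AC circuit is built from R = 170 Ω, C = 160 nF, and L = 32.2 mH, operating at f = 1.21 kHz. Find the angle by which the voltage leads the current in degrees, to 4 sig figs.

ω = 2πf = 7603 rad/s
X_L = ωL = 244.8 Ω
X_C = 1/(ωC) = 822.1 Ω
Net reactance X = X_L − X_C = -577.3 Ω
Z = 170.0 − j577.3 Ω
|Z| = √(170.0² + 577.3²) = 601.8 Ω
∠Z = arctan(-577.3/170.0) = -73.59°

-73.59°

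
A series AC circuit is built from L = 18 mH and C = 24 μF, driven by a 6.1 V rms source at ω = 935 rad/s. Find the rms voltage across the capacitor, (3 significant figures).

X_L = ωL = 16.8 Ω
X_C = 1/(ωC) = 44.6 Ω
Net reactance X = X_L − X_C = -27.7 Ω
Z = − j27.7 Ω
|Z| = √(0² + 27.7²) = 27.7 Ω
I = V/|Z| = 220 mA
V_C = I·|Z_C| = 0.220 × 44.6 = 9.80 V

9.80 V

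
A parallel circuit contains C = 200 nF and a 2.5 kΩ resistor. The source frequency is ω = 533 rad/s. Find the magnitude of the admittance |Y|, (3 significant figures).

X_C = 1/(ωC) = 9380 Ω
Parallel: admittances add. Y = 1/R + jωC
Y = (0.000400 + j0.000107) S
|Y| = 0.000414 S → |Z| = 1/|Y| = 2420 Ω, ∠Z = −∠Y = -14.9°

414 μS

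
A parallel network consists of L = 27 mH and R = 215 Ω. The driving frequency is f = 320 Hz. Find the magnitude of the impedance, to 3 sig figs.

ω = 2πf = 2011 rad/s
X_L = ωL = 54.3 Ω
Parallel: admittances add. Y = 1/R + 1/(jωL)
Y = (0.00465 − j0.0184) S
|Y| = 0.0190 S → |Z| = 1/|Y| = 52.6 Ω, ∠Z = −∠Y = 75.8°

52.6 Ω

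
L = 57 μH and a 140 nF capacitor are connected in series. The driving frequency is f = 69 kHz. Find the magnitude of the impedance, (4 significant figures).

ω = 2πf = 433500 rad/s
X_L = ωL = 24.71 Ω
X_C = 1/(ωC) = 16.48 Ω
Net reactance X = X_L − X_C = 8.236 Ω
Z = j8.236 Ω
|Z| = √(0² + 8.236²) = 8.236 Ω

8.236 Ω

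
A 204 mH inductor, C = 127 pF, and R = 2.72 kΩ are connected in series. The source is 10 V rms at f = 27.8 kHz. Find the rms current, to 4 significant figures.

1.017 mA

ω = 2πf = 174700 rad/s
X_L = ωL = 35630 Ω
X_C = 1/(ωC) = 45080 Ω
Net reactance X = X_L − X_C = -9446 Ω
Z = 2720 − j9446 Ω
|Z| = √(2720² + 9446²) = 9829 Ω
I = V/|Z| = 10/9829 = 1.017 mA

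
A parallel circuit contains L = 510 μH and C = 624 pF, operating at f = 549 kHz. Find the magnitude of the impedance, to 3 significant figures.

ω = 2πf = 3.449e+06 rad/s
X_L = ωL = 1760 Ω
X_C = 1/(ωC) = 465 Ω
Parallel: admittances add. Y = 1/(jωL) + jωC
Y = (0 + j0.00158) S
|Y| = 0.00158 S → |Z| = 1/|Y| = 631 Ω, ∠Z = −∠Y = -90.0°

631 Ω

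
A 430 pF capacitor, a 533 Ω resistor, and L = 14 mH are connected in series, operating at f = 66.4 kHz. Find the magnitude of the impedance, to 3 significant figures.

ω = 2πf = 417200 rad/s
X_L = ωL = 5840 Ω
X_C = 1/(ωC) = 5570 Ω
Net reactance X = X_L − X_C = 267 Ω
Z = 533 + j267 Ω
|Z| = √(533² + 267²) = 596 Ω

596 Ω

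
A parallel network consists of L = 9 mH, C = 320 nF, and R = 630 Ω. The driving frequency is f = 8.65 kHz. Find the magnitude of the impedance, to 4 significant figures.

ω = 2πf = 54350 rad/s
X_L = ωL = 489.1 Ω
X_C = 1/(ωC) = 57.50 Ω
Parallel: admittances add. Y = 1/R + 1/(jωL) + jωC
Y = (0.001587 + j0.01535) S
|Y| = 0.01543 S → |Z| = 1/|Y| = 64.81 Ω, ∠Z = −∠Y = -84.10°

64.81 Ω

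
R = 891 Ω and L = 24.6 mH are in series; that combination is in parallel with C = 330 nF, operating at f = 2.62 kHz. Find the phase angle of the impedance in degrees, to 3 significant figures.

ω = 2πf = 16460 rad/s
X_L = ωL = 405 Ω
X_C = 1/(ωC) = 184 Ω
Branch 1 (R+jX_L): Z₁ = 891 + j405 Ω, |Z₁| = 979 Ω
Branch 2 (−jX_C): Z₂ = −j184 Ω
Parallel: Z = Z₁Z₂/(Z₁+Z₂), |Z| = 196 Ω, ∠Z = -79.5°

-79.5°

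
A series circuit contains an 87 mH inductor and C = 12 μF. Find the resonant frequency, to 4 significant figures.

155.8 Hz

ω₀ = 1/√(LC) = 1/√(0.087 × 1.2e-05) = 978.7 rad/s
f₀ = ω₀/(2π) = 155.8 Hz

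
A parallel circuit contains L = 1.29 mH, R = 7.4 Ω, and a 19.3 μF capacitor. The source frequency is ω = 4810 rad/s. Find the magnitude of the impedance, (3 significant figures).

6.60 Ω

X_L = ωL = 6.20 Ω
X_C = 1/(ωC) = 10.8 Ω
Parallel: admittances add. Y = 1/R + 1/(jωL) + jωC
Y = (0.135 − j0.0683) S
|Y| = 0.151 S → |Z| = 1/|Y| = 6.60 Ω, ∠Z = −∠Y = 26.8°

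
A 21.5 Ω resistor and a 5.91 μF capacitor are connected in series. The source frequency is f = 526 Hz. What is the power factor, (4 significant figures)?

0.3872

ω = 2πf = 3305 rad/s
X_C = 1/(ωC) = 51.20 Ω
Z = 21.50 − j51.20 Ω
|Z| = √(21.50² + 51.20²) = 55.53 Ω
∠Z = arctan(-51.20/21.50) = -67.22°
cos φ = cos(-67.22°) = 0.3872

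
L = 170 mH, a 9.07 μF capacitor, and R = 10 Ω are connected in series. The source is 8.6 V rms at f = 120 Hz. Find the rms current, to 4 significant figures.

ω = 2πf = 754.0 rad/s
X_L = ωL = 128.2 Ω
X_C = 1/(ωC) = 146.2 Ω
Net reactance X = X_L − X_C = -18.05 Ω
Z = 10.00 − j18.05 Ω
|Z| = √(10.00² + 18.05²) = 20.64 Ω
I = V/|Z| = 8.6/20.64 = 416.7 mA

416.7 mA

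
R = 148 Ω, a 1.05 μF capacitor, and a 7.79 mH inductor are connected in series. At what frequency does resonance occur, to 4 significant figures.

ω₀ = 1/√(LC) = 1/√(0.00779 × 1.05e-06) = 11060 rad/s
f₀ = ω₀/(2π) = 1.760 kHz

1.760 kHz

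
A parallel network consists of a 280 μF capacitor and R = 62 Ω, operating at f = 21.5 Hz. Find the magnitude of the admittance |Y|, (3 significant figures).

ω = 2πf = 135.1 rad/s
X_C = 1/(ωC) = 26.4 Ω
Parallel: admittances add. Y = 1/R + jωC
Y = (0.0161 + j0.0378) S
|Y| = 0.0411 S → |Z| = 1/|Y| = 24.3 Ω, ∠Z = −∠Y = -66.9°

41.1 mS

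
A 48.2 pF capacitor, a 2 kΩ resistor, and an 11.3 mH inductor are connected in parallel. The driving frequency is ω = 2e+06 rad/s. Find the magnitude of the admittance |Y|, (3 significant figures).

X_L = ωL = 22600 Ω
X_C = 1/(ωC) = 10400 Ω
Parallel: admittances add. Y = 1/R + 1/(jωL) + jωC
Y = (0.000500 + j5.22e-05) S
|Y| = 0.000503 S → |Z| = 1/|Y| = 1990 Ω, ∠Z = −∠Y = -5.95°

503 μS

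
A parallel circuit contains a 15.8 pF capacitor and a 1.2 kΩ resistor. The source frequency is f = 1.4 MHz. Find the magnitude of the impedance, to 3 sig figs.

1180 Ω

ω = 2πf = 8.796e+06 rad/s
X_C = 1/(ωC) = 7200 Ω
Parallel: admittances add. Y = 1/R + jωC
Y = (0.000833 + j0.000139) S
|Y| = 0.000845 S → |Z| = 1/|Y| = 1180 Ω, ∠Z = −∠Y = -9.47°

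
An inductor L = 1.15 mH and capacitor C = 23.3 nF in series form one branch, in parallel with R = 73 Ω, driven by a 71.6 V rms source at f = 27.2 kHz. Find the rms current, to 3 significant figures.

1.64 A

ω = 2πf = 170900 rad/s
X_L = ωL = 197 Ω
X_C = 1/(ωC) = 251 Ω
Branch 1: Z₁ = R = 73.0 Ω
Branch 2 (series LC): Z₂ = j(X_L − X_C) = −j54.6 Ω
Parallel: Z = Z₁Z₂/(Z₁+Z₂), |Z| = 43.7 Ω, ∠Z = -53.2°
I = V/|Z| = 71.6/43.7 = 1.64 A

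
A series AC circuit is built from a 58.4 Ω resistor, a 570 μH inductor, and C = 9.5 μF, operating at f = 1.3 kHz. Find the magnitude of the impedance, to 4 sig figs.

58.98 Ω

ω = 2πf = 8168 rad/s
X_L = ωL = 4.656 Ω
X_C = 1/(ωC) = 12.89 Ω
Net reactance X = X_L − X_C = -8.231 Ω
Z = 58.40 − j8.231 Ω
|Z| = √(58.40² + 8.231²) = 58.98 Ω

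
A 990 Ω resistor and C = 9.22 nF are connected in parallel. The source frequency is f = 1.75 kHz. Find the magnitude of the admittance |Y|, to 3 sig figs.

1.02 mS

ω = 2πf = 11000 rad/s
X_C = 1/(ωC) = 9860 Ω
Parallel: admittances add. Y = 1/R + jωC
Y = (0.00101 + j0.000101) S
|Y| = 0.00102 S → |Z| = 1/|Y| = 985 Ω, ∠Z = −∠Y = -5.73°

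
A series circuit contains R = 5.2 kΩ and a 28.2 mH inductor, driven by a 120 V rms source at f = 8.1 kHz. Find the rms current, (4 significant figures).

ω = 2πf = 50890 rad/s
X_L = ωL = 1435 Ω
Z = 5200 + j1435 Ω
|Z| = √(5200² + 1435²) = 5394 Ω
I = V/|Z| = 120/5394 = 22.25 mA

22.25 mA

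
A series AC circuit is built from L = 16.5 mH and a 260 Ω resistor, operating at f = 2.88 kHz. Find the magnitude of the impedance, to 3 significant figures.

ω = 2πf = 18100 rad/s
X_L = ωL = 299 Ω
Z = 260 + j299 Ω
|Z| = √(260² + 299²) = 396 Ω

396 Ω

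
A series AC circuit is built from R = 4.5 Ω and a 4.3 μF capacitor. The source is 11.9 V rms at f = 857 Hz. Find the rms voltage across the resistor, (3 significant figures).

ω = 2πf = 5385 rad/s
X_C = 1/(ωC) = 43.2 Ω
Z = 4.50 − j43.2 Ω
|Z| = √(4.50² + 43.2²) = 43.4 Ω
I = V/|Z| = 274 mA
V_R = I·|Z_R| = 0.274 × 4.50 = 1.23 V

1.23 V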